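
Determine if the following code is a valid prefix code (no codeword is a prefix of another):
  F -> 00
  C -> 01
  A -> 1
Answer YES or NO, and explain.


Checking each pair (does one codeword prefix another?):
  F='00' vs C='01': no prefix
  F='00' vs A='1': no prefix
  C='01' vs F='00': no prefix
  C='01' vs A='1': no prefix
  A='1' vs F='00': no prefix
  A='1' vs C='01': no prefix
No violation found over all pairs.

YES -- this is a valid prefix code. No codeword is a prefix of any other codeword.


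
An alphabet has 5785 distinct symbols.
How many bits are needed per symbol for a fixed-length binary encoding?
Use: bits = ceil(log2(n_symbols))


log2(5785) = 12.4981
Bracket: 2^12 = 4096 < 5785 <= 2^13 = 8192
So ceil(log2(5785)) = 13

bits = ceil(log2(5785)) = ceil(12.4981) = 13 bits


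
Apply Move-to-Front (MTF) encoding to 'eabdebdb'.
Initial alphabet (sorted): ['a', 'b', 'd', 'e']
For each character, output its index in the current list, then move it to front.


MTF encoding:
'e': index 3 in ['a', 'b', 'd', 'e'] -> ['e', 'a', 'b', 'd']
'a': index 1 in ['e', 'a', 'b', 'd'] -> ['a', 'e', 'b', 'd']
'b': index 2 in ['a', 'e', 'b', 'd'] -> ['b', 'a', 'e', 'd']
'd': index 3 in ['b', 'a', 'e', 'd'] -> ['d', 'b', 'a', 'e']
'e': index 3 in ['d', 'b', 'a', 'e'] -> ['e', 'd', 'b', 'a']
'b': index 2 in ['e', 'd', 'b', 'a'] -> ['b', 'e', 'd', 'a']
'd': index 2 in ['b', 'e', 'd', 'a'] -> ['d', 'b', 'e', 'a']
'b': index 1 in ['d', 'b', 'e', 'a'] -> ['b', 'd', 'e', 'a']


Output: [3, 1, 2, 3, 3, 2, 2, 1]


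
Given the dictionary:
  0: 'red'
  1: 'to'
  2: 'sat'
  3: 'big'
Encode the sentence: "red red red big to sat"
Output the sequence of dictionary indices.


Look up each word in the dictionary:
  'red' -> 0
  'red' -> 0
  'red' -> 0
  'big' -> 3
  'to' -> 1
  'sat' -> 2

Encoded: [0, 0, 0, 3, 1, 2]


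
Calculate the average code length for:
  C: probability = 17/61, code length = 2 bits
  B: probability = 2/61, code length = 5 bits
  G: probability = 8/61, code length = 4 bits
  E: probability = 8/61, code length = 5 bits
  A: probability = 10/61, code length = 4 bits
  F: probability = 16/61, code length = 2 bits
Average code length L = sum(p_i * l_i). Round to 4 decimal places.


Weighted contributions p_i * l_i:
  C: (17/61) * 2 = 34/61
  B: (2/61) * 5 = 10/61
  G: (8/61) * 4 = 32/61
  E: (8/61) * 5 = 40/61
  A: (10/61) * 4 = 40/61
  F: (16/61) * 2 = 32/61
Sum = (34 + 10 + 32 + 40 + 40 + 32)/61 = 188/61

L = 188/61 = 3.0820 bits/symbol


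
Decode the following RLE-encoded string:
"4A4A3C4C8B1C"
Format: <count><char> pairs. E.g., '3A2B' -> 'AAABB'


Expanding each <count><char> pair:
  4A -> 'AAAA'
  4A -> 'AAAA'
  3C -> 'CCC'
  4C -> 'CCCC'
  8B -> 'BBBBBBBB'
  1C -> 'C'

Decoded = AAAAAAAACCCCCCCBBBBBBBBC


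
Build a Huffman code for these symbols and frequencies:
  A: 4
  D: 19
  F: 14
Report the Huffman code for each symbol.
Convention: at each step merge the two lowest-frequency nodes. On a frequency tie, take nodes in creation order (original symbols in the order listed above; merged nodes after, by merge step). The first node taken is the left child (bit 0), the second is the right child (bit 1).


Huffman tree construction:
Step 1: Merge A(4) + F(14) = 18
Step 2: Merge (A+F)(18) + D(19) = 37
Read each symbol's code off the tree from the root (left child = 0, right child = 1).

Codes:
  A: 00 (length 2)
  D: 1 (length 1)
  F: 01 (length 2)
Average code length: 55/37 = 1.4865 bits/symbol


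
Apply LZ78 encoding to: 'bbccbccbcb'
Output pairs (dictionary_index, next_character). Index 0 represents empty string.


LZ78 encoding steps:
Dictionary: {0: ''}
Step 1: w='' (idx 0), next='b' -> output (0, 'b'), add 'b' as idx 1
Step 2: w='b' (idx 1), next='c' -> output (1, 'c'), add 'bc' as idx 2
Step 3: w='' (idx 0), next='c' -> output (0, 'c'), add 'c' as idx 3
Step 4: w='bc' (idx 2), next='c' -> output (2, 'c'), add 'bcc' as idx 4
Step 5: w='bc' (idx 2), next='b' -> output (2, 'b'), add 'bcb' as idx 5


Encoded: [(0, 'b'), (1, 'c'), (0, 'c'), (2, 'c'), (2, 'b')]


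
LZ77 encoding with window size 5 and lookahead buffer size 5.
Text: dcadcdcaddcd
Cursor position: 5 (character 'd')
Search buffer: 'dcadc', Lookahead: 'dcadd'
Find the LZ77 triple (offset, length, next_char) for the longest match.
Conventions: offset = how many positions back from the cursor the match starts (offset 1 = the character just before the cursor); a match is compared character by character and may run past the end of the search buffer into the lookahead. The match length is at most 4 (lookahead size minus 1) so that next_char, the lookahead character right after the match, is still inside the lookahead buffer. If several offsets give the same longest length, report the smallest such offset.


Try each offset into the search buffer:
  offset=1 (pos 4, char 'c'): match length 0
  offset=2 (pos 3, char 'd'): match length 2
  offset=3 (pos 2, char 'a'): match length 0
  offset=4 (pos 1, char 'c'): match length 0
  offset=5 (pos 0, char 'd'): match length 4
Longest match has length 4 at offset 5.
next_char = character at position 5 + 4 = 9 -> 'd'

Best match: offset=5, length=4 (matching 'dcad' starting at position 0)
LZ77 triple: (5, 4, 'd')


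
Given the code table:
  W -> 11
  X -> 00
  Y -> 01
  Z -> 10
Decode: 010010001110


Decoding:
01 -> Y
00 -> X
10 -> Z
00 -> X
11 -> W
10 -> Z


Result: YXZXWZ


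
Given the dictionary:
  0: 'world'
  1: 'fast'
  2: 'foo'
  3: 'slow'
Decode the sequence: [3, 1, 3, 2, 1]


Look up each index in the dictionary:
  3 -> 'slow'
  1 -> 'fast'
  3 -> 'slow'
  2 -> 'foo'
  1 -> 'fast'

Decoded: "slow fast slow foo fast"


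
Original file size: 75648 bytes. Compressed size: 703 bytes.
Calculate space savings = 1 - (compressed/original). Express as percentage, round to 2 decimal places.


ratio = compressed/original = 703/75648 = 0.009293
savings = 1 - ratio = 1 - 0.009293 = 0.990707
as a percentage: 0.990707 * 100 = 99.07%

Space savings = 1 - 703/75648 = 99.07%


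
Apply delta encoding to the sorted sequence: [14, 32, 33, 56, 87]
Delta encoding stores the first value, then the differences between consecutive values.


First value: 14
Deltas:
  32 - 14 = 18
  33 - 32 = 1
  56 - 33 = 23
  87 - 56 = 31


Delta encoded: [14, 18, 1, 23, 31]


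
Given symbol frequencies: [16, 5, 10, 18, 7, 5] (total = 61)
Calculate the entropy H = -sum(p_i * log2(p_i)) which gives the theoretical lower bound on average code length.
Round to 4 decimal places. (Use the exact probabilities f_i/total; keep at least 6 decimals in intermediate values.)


Per-symbol terms -p_i * log2(p_i) with p_i = f_i/61:
  p = 16/61 = 0.262295: log2(p) = -1.930737, -p*log2(p) = 0.506423
  p = 5/61 = 0.081967: log2(p) = -3.608809, -p*log2(p) = 0.295804
  p = 10/61 = 0.163934: log2(p) = -2.608809, -p*log2(p) = 0.427674
  p = 18/61 = 0.295082: log2(p) = -1.760812, -p*log2(p) = 0.519584
  p = 7/61 = 0.114754: log2(p) = -3.123382, -p*log2(p) = 0.358421
  p = 5/61 = 0.081967: log2(p) = -3.608809, -p*log2(p) = 0.295804
H = 0.506423 + 0.295804 + 0.427674 + 0.519584 + 0.358421 + 0.295804 = 2.403710

H = 2.4037 bits/symbol


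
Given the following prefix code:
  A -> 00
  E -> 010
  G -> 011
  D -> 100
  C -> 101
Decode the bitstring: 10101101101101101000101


Decoding step by step:
Bits 101 -> C
Bits 011 -> G
Bits 011 -> G
Bits 011 -> G
Bits 011 -> G
Bits 010 -> E
Bits 00 -> A
Bits 101 -> C


Decoded message: CGGGGEAC


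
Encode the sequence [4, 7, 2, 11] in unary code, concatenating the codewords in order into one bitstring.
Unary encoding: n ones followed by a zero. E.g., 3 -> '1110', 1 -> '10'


Encode each number as n ones followed by a terminating 0:
  4 -> 11110 (5 bits)
  7 -> 11111110 (8 bits)
  2 -> 110 (3 bits)
  11 -> 111111111110 (12 bits)
Total length = 5 + 8 + 3 + 12 = 28 bits.

Unary([4, 7, 2, 11]) = 1111011111110110111111111110 (28 bits)


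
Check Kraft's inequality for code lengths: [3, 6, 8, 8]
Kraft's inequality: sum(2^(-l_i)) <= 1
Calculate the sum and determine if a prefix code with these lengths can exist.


Sum = 2^(-3) + 2^(-6) + 2^(-8) + 2^(-8)
    = 0.125 + 0.015625 + 0.00390625 + 0.00390625
    = 38/256 = 0.1484375
Since 0.1484375 <= 1, Kraft's inequality IS satisfied.
A prefix code with these lengths CAN exist.

Kraft sum = 0.1484375. Satisfied.


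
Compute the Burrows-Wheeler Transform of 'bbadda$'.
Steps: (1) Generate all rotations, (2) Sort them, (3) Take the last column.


Rotations (sorted):
  0: $bbadda -> last char: a
  1: a$bbadd -> last char: d
  2: adda$bb -> last char: b
  3: badda$b -> last char: b
  4: bbadda$ -> last char: $
  5: da$bbad -> last char: d
  6: dda$bba -> last char: a


BWT = adbb$da


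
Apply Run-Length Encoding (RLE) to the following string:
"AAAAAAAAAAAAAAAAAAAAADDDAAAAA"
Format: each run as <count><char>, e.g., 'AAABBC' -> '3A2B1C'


Scanning runs left to right:
  i=0: run of 'A' x 21 -> '21A'
  i=21: run of 'D' x 3 -> '3D'
  i=24: run of 'A' x 5 -> '5A'

RLE = 21A3D5A


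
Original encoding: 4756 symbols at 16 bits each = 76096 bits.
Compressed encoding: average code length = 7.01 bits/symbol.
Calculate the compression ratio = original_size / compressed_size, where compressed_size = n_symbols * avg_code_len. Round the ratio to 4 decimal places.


original_size = n_symbols * orig_bits = 4756 * 16 = 76096 bits
compressed_size = n_symbols * avg_code_len = 4756 * 7.01 = 33339.56 bits
ratio = original_size / compressed_size = 76096 / 33339.56 = 2.2825

Compression ratio = 2.2825


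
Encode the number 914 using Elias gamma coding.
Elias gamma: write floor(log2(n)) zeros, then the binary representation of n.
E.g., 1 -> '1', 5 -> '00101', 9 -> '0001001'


num_bits = floor(log2(914)) + 1 = 10
leading_zeros = num_bits - 1 = 9
binary(914) = 1110010010

Elias gamma(914) = '000000000' + '1110010010' = 0000000001110010010 (19 bits)


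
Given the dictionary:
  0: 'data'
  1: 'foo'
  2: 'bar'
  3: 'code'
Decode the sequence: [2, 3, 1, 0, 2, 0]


Look up each index in the dictionary:
  2 -> 'bar'
  3 -> 'code'
  1 -> 'foo'
  0 -> 'data'
  2 -> 'bar'
  0 -> 'data'

Decoded: "bar code foo data bar data"


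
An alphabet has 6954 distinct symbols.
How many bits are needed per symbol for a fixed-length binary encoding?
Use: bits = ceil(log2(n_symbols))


log2(6954) = 12.7636
Bracket: 2^12 = 4096 < 6954 <= 2^13 = 8192
So ceil(log2(6954)) = 13

bits = ceil(log2(6954)) = ceil(12.7636) = 13 bits


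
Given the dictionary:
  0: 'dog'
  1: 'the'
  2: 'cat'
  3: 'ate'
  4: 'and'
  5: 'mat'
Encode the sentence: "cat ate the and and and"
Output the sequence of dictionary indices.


Look up each word in the dictionary:
  'cat' -> 2
  'ate' -> 3
  'the' -> 1
  'and' -> 4
  'and' -> 4
  'and' -> 4

Encoded: [2, 3, 1, 4, 4, 4]


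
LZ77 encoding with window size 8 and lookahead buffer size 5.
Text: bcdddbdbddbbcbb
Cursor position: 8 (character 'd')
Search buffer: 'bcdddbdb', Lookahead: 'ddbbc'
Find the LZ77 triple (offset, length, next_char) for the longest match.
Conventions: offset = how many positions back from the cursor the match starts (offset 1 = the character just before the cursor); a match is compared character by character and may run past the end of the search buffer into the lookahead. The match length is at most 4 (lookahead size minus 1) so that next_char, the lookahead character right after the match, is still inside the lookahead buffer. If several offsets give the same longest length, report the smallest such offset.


Try each offset into the search buffer:
  offset=1 (pos 7, char 'b'): match length 0
  offset=2 (pos 6, char 'd'): match length 1
  offset=3 (pos 5, char 'b'): match length 0
  offset=4 (pos 4, char 'd'): match length 1
  offset=5 (pos 3, char 'd'): match length 3
  offset=6 (pos 2, char 'd'): match length 2
  offset=7 (pos 1, char 'c'): match length 0
  offset=8 (pos 0, char 'b'): match length 0
Longest match has length 3 at offset 5.
next_char = character at position 8 + 3 = 11 -> 'b'

Best match: offset=5, length=3 (matching 'ddb' starting at position 3)
LZ77 triple: (5, 3, 'b')


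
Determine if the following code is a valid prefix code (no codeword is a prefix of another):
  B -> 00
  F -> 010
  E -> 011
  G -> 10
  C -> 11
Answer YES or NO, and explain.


Checking each pair (does one codeword prefix another?):
  B='00' vs F='010': no prefix
  B='00' vs E='011': no prefix
  B='00' vs G='10': no prefix
  B='00' vs C='11': no prefix
  F='010' vs B='00': no prefix
  F='010' vs E='011': no prefix
  F='010' vs G='10': no prefix
  F='010' vs C='11': no prefix
  E='011' vs B='00': no prefix
  E='011' vs F='010': no prefix
  E='011' vs G='10': no prefix
  E='011' vs C='11': no prefix
  G='10' vs B='00': no prefix
  G='10' vs F='010': no prefix
  G='10' vs E='011': no prefix
  G='10' vs C='11': no prefix
  C='11' vs B='00': no prefix
  C='11' vs F='010': no prefix
  C='11' vs E='011': no prefix
  C='11' vs G='10': no prefix
No violation found over all pairs.

YES -- this is a valid prefix code. No codeword is a prefix of any other codeword.


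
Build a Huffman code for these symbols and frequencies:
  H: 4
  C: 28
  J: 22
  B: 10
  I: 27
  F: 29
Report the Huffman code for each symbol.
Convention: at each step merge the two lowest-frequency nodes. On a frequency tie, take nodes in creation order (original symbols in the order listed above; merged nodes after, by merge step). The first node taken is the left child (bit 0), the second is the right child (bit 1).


Huffman tree construction:
Step 1: Merge H(4) + B(10) = 14
Step 2: Merge (H+B)(14) + J(22) = 36
Step 3: Merge I(27) + C(28) = 55
Step 4: Merge F(29) + ((H+B)+J)(36) = 65
Step 5: Merge (I+C)(55) + (F+((H+B)+J))(65) = 120
Read each symbol's code off the tree from the root (left child = 0, right child = 1).

Codes:
  H: 1100 (length 4)
  C: 01 (length 2)
  J: 111 (length 3)
  B: 1101 (length 4)
  I: 00 (length 2)
  F: 10 (length 2)
Average code length: 290/120 = 2.4167 bits/symbol


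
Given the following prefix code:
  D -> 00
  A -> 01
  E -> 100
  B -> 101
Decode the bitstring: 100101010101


Decoding step by step:
Bits 100 -> E
Bits 101 -> B
Bits 01 -> A
Bits 01 -> A
Bits 01 -> A


Decoded message: EBAAA


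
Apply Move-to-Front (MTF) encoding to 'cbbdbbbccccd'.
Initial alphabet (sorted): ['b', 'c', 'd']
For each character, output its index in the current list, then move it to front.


MTF encoding:
'c': index 1 in ['b', 'c', 'd'] -> ['c', 'b', 'd']
'b': index 1 in ['c', 'b', 'd'] -> ['b', 'c', 'd']
'b': index 0 in ['b', 'c', 'd'] -> ['b', 'c', 'd']
'd': index 2 in ['b', 'c', 'd'] -> ['d', 'b', 'c']
'b': index 1 in ['d', 'b', 'c'] -> ['b', 'd', 'c']
'b': index 0 in ['b', 'd', 'c'] -> ['b', 'd', 'c']
'b': index 0 in ['b', 'd', 'c'] -> ['b', 'd', 'c']
'c': index 2 in ['b', 'd', 'c'] -> ['c', 'b', 'd']
'c': index 0 in ['c', 'b', 'd'] -> ['c', 'b', 'd']
'c': index 0 in ['c', 'b', 'd'] -> ['c', 'b', 'd']
'c': index 0 in ['c', 'b', 'd'] -> ['c', 'b', 'd']
'd': index 2 in ['c', 'b', 'd'] -> ['d', 'c', 'b']


Output: [1, 1, 0, 2, 1, 0, 0, 2, 0, 0, 0, 2]


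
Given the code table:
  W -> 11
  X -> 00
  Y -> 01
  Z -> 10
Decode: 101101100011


Decoding:
10 -> Z
11 -> W
01 -> Y
10 -> Z
00 -> X
11 -> W


Result: ZWYZXW


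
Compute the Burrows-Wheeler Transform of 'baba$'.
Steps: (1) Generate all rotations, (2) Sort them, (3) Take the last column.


Rotations (sorted):
  0: $baba -> last char: a
  1: a$bab -> last char: b
  2: aba$b -> last char: b
  3: ba$ba -> last char: a
  4: baba$ -> last char: $


BWT = abba$


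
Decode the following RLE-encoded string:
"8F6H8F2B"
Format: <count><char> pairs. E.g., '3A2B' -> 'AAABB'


Expanding each <count><char> pair:
  8F -> 'FFFFFFFF'
  6H -> 'HHHHHH'
  8F -> 'FFFFFFFF'
  2B -> 'BB'

Decoded = FFFFFFFFHHHHHHFFFFFFFFBB


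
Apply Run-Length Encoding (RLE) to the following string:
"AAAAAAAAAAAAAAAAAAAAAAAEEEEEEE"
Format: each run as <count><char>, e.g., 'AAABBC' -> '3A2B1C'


Scanning runs left to right:
  i=0: run of 'A' x 23 -> '23A'
  i=23: run of 'E' x 7 -> '7E'

RLE = 23A7E


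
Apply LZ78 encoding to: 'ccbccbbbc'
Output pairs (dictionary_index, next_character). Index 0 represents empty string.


LZ78 encoding steps:
Dictionary: {0: ''}
Step 1: w='' (idx 0), next='c' -> output (0, 'c'), add 'c' as idx 1
Step 2: w='c' (idx 1), next='b' -> output (1, 'b'), add 'cb' as idx 2
Step 3: w='c' (idx 1), next='c' -> output (1, 'c'), add 'cc' as idx 3
Step 4: w='' (idx 0), next='b' -> output (0, 'b'), add 'b' as idx 4
Step 5: w='b' (idx 4), next='b' -> output (4, 'b'), add 'bb' as idx 5
Step 6: w='c' (idx 1), end of input -> output (1, '')


Encoded: [(0, 'c'), (1, 'b'), (1, 'c'), (0, 'b'), (4, 'b'), (1, '')]


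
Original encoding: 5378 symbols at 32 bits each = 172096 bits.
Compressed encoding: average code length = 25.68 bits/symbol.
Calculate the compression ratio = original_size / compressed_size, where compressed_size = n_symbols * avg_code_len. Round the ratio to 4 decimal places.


original_size = n_symbols * orig_bits = 5378 * 32 = 172096 bits
compressed_size = n_symbols * avg_code_len = 5378 * 25.68 = 138107.04 bits
ratio = original_size / compressed_size = 172096 / 138107.04 = 1.2461

Compression ratio = 1.2461


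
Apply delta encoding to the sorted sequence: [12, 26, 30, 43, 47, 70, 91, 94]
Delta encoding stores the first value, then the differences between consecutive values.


First value: 12
Deltas:
  26 - 12 = 14
  30 - 26 = 4
  43 - 30 = 13
  47 - 43 = 4
  70 - 47 = 23
  91 - 70 = 21
  94 - 91 = 3


Delta encoded: [12, 14, 4, 13, 4, 23, 21, 3]


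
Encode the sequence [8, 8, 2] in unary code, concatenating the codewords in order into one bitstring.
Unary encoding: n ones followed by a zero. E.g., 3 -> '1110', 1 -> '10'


Encode each number as n ones followed by a terminating 0:
  8 -> 111111110 (9 bits)
  8 -> 111111110 (9 bits)
  2 -> 110 (3 bits)
Total length = 9 + 9 + 3 = 21 bits.

Unary([8, 8, 2]) = 111111110111111110110 (21 bits)


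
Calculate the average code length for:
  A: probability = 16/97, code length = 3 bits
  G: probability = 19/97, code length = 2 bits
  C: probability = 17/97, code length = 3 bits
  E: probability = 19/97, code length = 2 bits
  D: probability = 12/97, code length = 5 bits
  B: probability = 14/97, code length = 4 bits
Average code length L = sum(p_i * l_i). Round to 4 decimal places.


Weighted contributions p_i * l_i:
  A: (16/97) * 3 = 48/97
  G: (19/97) * 2 = 38/97
  C: (17/97) * 3 = 51/97
  E: (19/97) * 2 = 38/97
  D: (12/97) * 5 = 60/97
  B: (14/97) * 4 = 56/97
Sum = (48 + 38 + 51 + 38 + 60 + 56)/97 = 291/97

L = 291/97 = 3.0000 bits/symbol


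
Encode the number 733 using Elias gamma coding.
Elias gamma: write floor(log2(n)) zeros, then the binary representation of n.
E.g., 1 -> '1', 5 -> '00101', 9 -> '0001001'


num_bits = floor(log2(733)) + 1 = 10
leading_zeros = num_bits - 1 = 9
binary(733) = 1011011101

Elias gamma(733) = '000000000' + '1011011101' = 0000000001011011101 (19 bits)


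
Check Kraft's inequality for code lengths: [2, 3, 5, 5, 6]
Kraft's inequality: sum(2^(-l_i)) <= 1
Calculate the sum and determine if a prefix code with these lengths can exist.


Sum = 2^(-2) + 2^(-3) + 2^(-5) + 2^(-5) + 2^(-6)
    = 0.25 + 0.125 + 0.03125 + 0.03125 + 0.015625
    = 29/64 = 0.453125
Since 0.453125 <= 1, Kraft's inequality IS satisfied.
A prefix code with these lengths CAN exist.

Kraft sum = 0.453125. Satisfied.


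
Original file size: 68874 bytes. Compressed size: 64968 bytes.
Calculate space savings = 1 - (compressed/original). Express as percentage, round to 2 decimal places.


ratio = compressed/original = 64968/68874 = 0.943288
savings = 1 - ratio = 1 - 0.943288 = 0.056712
as a percentage: 0.056712 * 100 = 5.67%

Space savings = 1 - 64968/68874 = 5.67%


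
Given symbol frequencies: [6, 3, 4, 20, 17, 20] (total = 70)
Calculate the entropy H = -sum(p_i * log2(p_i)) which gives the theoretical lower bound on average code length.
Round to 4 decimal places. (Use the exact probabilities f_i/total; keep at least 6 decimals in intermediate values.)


Per-symbol terms -p_i * log2(p_i) with p_i = f_i/70:
  p = 6/70 = 0.085714: log2(p) = -3.544321, -p*log2(p) = 0.303799
  p = 3/70 = 0.042857: log2(p) = -4.544321, -p*log2(p) = 0.194757
  p = 4/70 = 0.057143: log2(p) = -4.129283, -p*log2(p) = 0.235959
  p = 20/70 = 0.285714: log2(p) = -1.807355, -p*log2(p) = 0.516387
  p = 17/70 = 0.242857: log2(p) = -2.041820, -p*log2(p) = 0.495871
  p = 20/70 = 0.285714: log2(p) = -1.807355, -p*log2(p) = 0.516387
H = 0.303799 + 0.194757 + 0.235959 + 0.516387 + 0.495871 + 0.516387 = 2.263160

H = 2.2632 bits/symbol


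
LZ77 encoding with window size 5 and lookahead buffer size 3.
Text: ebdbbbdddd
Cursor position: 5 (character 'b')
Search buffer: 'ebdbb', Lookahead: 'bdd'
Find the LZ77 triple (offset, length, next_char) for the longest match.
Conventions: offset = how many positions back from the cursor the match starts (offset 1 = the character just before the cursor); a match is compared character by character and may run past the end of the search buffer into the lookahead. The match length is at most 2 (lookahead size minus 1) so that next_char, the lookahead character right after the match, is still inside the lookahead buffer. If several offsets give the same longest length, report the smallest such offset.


Try each offset into the search buffer:
  offset=1 (pos 4, char 'b'): match length 1
  offset=2 (pos 3, char 'b'): match length 1
  offset=3 (pos 2, char 'd'): match length 0
  offset=4 (pos 1, char 'b'): match length 2
  offset=5 (pos 0, char 'e'): match length 0
Longest match has length 2 at offset 4.
next_char = character at position 5 + 2 = 7 -> 'd'

Best match: offset=4, length=2 (matching 'bd' starting at position 1)
LZ77 triple: (4, 2, 'd')


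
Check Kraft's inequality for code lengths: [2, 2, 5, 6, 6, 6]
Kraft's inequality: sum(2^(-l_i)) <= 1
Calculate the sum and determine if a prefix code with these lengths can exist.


Sum = 2^(-2) + 2^(-2) + 2^(-5) + 2^(-6) + 2^(-6) + 2^(-6)
    = 0.25 + 0.25 + 0.03125 + 0.015625 + 0.015625 + 0.015625
    = 37/64 = 0.578125
Since 0.578125 <= 1, Kraft's inequality IS satisfied.
A prefix code with these lengths CAN exist.

Kraft sum = 0.578125. Satisfied.


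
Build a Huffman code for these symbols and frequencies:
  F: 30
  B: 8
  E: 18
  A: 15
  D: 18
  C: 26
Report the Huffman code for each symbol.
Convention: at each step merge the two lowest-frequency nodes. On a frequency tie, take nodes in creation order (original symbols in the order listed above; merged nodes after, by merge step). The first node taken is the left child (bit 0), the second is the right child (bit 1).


Huffman tree construction:
Step 1: Merge B(8) + A(15) = 23
Step 2: Merge E(18) + D(18) = 36
Step 3: Merge (B+A)(23) + C(26) = 49
Step 4: Merge F(30) + (E+D)(36) = 66
Step 5: Merge ((B+A)+C)(49) + (F+(E+D))(66) = 115
Read each symbol's code off the tree from the root (left child = 0, right child = 1).

Codes:
  F: 10 (length 2)
  B: 000 (length 3)
  E: 110 (length 3)
  A: 001 (length 3)
  D: 111 (length 3)
  C: 01 (length 2)
Average code length: 289/115 = 2.5130 bits/symbol


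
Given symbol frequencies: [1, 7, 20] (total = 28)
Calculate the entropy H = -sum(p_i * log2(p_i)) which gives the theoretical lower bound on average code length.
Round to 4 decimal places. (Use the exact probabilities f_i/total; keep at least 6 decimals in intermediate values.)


Per-symbol terms -p_i * log2(p_i) with p_i = f_i/28:
  p = 1/28 = 0.035714: log2(p) = -4.807355, -p*log2(p) = 0.171691
  p = 7/28 = 0.250000: log2(p) = -2.000000, -p*log2(p) = 0.500000
  p = 20/28 = 0.714286: log2(p) = -0.485427, -p*log2(p) = 0.346733
H = 0.171691 + 0.500000 + 0.346733 = 1.018424

H = 1.0184 bits/symbol


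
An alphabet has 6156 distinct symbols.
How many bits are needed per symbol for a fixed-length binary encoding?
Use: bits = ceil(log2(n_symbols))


log2(6156) = 12.5878
Bracket: 2^12 = 4096 < 6156 <= 2^13 = 8192
So ceil(log2(6156)) = 13

bits = ceil(log2(6156)) = ceil(12.5878) = 13 bits


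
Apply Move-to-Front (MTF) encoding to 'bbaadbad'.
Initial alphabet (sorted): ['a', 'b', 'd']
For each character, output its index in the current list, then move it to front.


MTF encoding:
'b': index 1 in ['a', 'b', 'd'] -> ['b', 'a', 'd']
'b': index 0 in ['b', 'a', 'd'] -> ['b', 'a', 'd']
'a': index 1 in ['b', 'a', 'd'] -> ['a', 'b', 'd']
'a': index 0 in ['a', 'b', 'd'] -> ['a', 'b', 'd']
'd': index 2 in ['a', 'b', 'd'] -> ['d', 'a', 'b']
'b': index 2 in ['d', 'a', 'b'] -> ['b', 'd', 'a']
'a': index 2 in ['b', 'd', 'a'] -> ['a', 'b', 'd']
'd': index 2 in ['a', 'b', 'd'] -> ['d', 'a', 'b']


Output: [1, 0, 1, 0, 2, 2, 2, 2]


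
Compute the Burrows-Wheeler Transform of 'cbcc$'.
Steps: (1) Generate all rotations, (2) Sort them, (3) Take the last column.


Rotations (sorted):
  0: $cbcc -> last char: c
  1: bcc$c -> last char: c
  2: c$cbc -> last char: c
  3: cbcc$ -> last char: $
  4: cc$cb -> last char: b


BWT = ccc$b


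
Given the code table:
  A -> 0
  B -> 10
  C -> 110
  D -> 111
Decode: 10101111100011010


Decoding:
10 -> B
10 -> B
111 -> D
110 -> C
0 -> A
0 -> A
110 -> C
10 -> B


Result: BBDCAACB


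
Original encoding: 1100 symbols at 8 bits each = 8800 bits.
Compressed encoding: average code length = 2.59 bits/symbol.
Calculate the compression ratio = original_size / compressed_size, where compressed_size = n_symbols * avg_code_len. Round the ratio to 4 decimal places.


original_size = n_symbols * orig_bits = 1100 * 8 = 8800 bits
compressed_size = n_symbols * avg_code_len = 1100 * 2.59 = 2849.0 bits
ratio = original_size / compressed_size = 8800 / 2849.0 = 3.0888

Compression ratio = 3.0888


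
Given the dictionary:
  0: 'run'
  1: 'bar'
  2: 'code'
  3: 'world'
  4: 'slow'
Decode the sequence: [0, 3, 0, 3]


Look up each index in the dictionary:
  0 -> 'run'
  3 -> 'world'
  0 -> 'run'
  3 -> 'world'

Decoded: "run world run world"


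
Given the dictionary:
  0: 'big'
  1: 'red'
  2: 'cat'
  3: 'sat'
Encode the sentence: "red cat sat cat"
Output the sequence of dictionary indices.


Look up each word in the dictionary:
  'red' -> 1
  'cat' -> 2
  'sat' -> 3
  'cat' -> 2

Encoded: [1, 2, 3, 2]


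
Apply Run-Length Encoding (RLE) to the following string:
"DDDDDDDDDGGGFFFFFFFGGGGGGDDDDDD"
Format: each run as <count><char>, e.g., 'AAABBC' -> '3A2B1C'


Scanning runs left to right:
  i=0: run of 'D' x 9 -> '9D'
  i=9: run of 'G' x 3 -> '3G'
  i=12: run of 'F' x 7 -> '7F'
  i=19: run of 'G' x 6 -> '6G'
  i=25: run of 'D' x 6 -> '6D'

RLE = 9D3G7F6G6D


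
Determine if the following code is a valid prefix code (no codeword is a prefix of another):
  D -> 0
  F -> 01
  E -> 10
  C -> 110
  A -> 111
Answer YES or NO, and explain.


Checking each pair (does one codeword prefix another?):
  D='0' vs F='01': prefix -- VIOLATION

NO -- this is NOT a valid prefix code. D (0) is a prefix of F (01).


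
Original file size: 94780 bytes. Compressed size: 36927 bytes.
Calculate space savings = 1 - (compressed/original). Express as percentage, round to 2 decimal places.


ratio = compressed/original = 36927/94780 = 0.389608
savings = 1 - ratio = 1 - 0.389608 = 0.610392
as a percentage: 0.610392 * 100 = 61.04%

Space savings = 1 - 36927/94780 = 61.04%


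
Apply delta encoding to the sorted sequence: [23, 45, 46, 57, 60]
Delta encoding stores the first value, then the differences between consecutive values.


First value: 23
Deltas:
  45 - 23 = 22
  46 - 45 = 1
  57 - 46 = 11
  60 - 57 = 3


Delta encoded: [23, 22, 1, 11, 3]


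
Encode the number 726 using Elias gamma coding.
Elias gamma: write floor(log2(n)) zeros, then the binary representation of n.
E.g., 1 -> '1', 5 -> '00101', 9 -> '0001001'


num_bits = floor(log2(726)) + 1 = 10
leading_zeros = num_bits - 1 = 9
binary(726) = 1011010110

Elias gamma(726) = '000000000' + '1011010110' = 0000000001011010110 (19 bits)


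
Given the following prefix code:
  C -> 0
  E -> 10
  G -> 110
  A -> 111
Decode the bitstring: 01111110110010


Decoding step by step:
Bits 0 -> C
Bits 111 -> A
Bits 111 -> A
Bits 0 -> C
Bits 110 -> G
Bits 0 -> C
Bits 10 -> E


Decoded message: CAACGCE


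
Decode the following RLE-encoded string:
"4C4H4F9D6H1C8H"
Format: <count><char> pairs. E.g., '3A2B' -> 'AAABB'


Expanding each <count><char> pair:
  4C -> 'CCCC'
  4H -> 'HHHH'
  4F -> 'FFFF'
  9D -> 'DDDDDDDDD'
  6H -> 'HHHHHH'
  1C -> 'C'
  8H -> 'HHHHHHHH'

Decoded = CCCCHHHHFFFFDDDDDDDDDHHHHHHCHHHHHHHH


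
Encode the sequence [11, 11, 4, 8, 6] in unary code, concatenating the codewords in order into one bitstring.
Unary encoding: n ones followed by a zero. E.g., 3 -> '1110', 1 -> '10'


Encode each number as n ones followed by a terminating 0:
  11 -> 111111111110 (12 bits)
  11 -> 111111111110 (12 bits)
  4 -> 11110 (5 bits)
  8 -> 111111110 (9 bits)
  6 -> 1111110 (7 bits)
Total length = 12 + 12 + 5 + 9 + 7 = 45 bits.

Unary([11, 11, 4, 8, 6]) = 111111111110111111111110111101111111101111110 (45 bits)


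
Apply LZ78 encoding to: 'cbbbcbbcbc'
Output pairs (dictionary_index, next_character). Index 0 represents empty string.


LZ78 encoding steps:
Dictionary: {0: ''}
Step 1: w='' (idx 0), next='c' -> output (0, 'c'), add 'c' as idx 1
Step 2: w='' (idx 0), next='b' -> output (0, 'b'), add 'b' as idx 2
Step 3: w='b' (idx 2), next='b' -> output (2, 'b'), add 'bb' as idx 3
Step 4: w='c' (idx 1), next='b' -> output (1, 'b'), add 'cb' as idx 4
Step 5: w='b' (idx 2), next='c' -> output (2, 'c'), add 'bc' as idx 5
Step 6: w='bc' (idx 5), end of input -> output (5, '')


Encoded: [(0, 'c'), (0, 'b'), (2, 'b'), (1, 'b'), (2, 'c'), (5, '')]


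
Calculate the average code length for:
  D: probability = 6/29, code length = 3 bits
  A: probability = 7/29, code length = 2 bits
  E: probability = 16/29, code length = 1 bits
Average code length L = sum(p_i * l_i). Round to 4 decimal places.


Weighted contributions p_i * l_i:
  D: (6/29) * 3 = 18/29
  A: (7/29) * 2 = 14/29
  E: (16/29) * 1 = 16/29
Sum = (18 + 14 + 16)/29 = 48/29

L = 48/29 = 1.6552 bits/symbol


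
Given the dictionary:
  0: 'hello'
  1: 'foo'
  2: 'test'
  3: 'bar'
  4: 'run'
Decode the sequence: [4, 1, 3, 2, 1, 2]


Look up each index in the dictionary:
  4 -> 'run'
  1 -> 'foo'
  3 -> 'bar'
  2 -> 'test'
  1 -> 'foo'
  2 -> 'test'

Decoded: "run foo bar test foo test"


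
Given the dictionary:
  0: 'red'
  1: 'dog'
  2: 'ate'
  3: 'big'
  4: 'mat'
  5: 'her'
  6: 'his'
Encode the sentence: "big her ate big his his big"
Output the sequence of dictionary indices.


Look up each word in the dictionary:
  'big' -> 3
  'her' -> 5
  'ate' -> 2
  'big' -> 3
  'his' -> 6
  'his' -> 6
  'big' -> 3

Encoded: [3, 5, 2, 3, 6, 6, 3]


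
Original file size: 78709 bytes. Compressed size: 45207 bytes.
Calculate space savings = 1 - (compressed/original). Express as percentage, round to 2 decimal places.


ratio = compressed/original = 45207/78709 = 0.574356
savings = 1 - ratio = 1 - 0.574356 = 0.425644
as a percentage: 0.425644 * 100 = 42.56%

Space savings = 1 - 45207/78709 = 42.56%


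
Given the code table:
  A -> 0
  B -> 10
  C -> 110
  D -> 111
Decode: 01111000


Decoding:
0 -> A
111 -> D
10 -> B
0 -> A
0 -> A


Result: ADBAA


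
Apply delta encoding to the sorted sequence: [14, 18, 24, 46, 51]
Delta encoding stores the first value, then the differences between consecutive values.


First value: 14
Deltas:
  18 - 14 = 4
  24 - 18 = 6
  46 - 24 = 22
  51 - 46 = 5


Delta encoded: [14, 4, 6, 22, 5]


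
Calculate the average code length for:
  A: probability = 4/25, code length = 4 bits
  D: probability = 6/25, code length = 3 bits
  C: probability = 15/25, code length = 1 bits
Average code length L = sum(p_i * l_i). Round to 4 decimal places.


Weighted contributions p_i * l_i:
  A: (4/25) * 4 = 16/25
  D: (6/25) * 3 = 18/25
  C: (15/25) * 1 = 15/25
Sum = (16 + 18 + 15)/25 = 49/25

L = 49/25 = 1.9600 bits/symbol


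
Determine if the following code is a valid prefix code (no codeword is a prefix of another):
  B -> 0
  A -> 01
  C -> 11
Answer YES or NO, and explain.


Checking each pair (does one codeword prefix another?):
  B='0' vs A='01': prefix -- VIOLATION

NO -- this is NOT a valid prefix code. B (0) is a prefix of A (01).


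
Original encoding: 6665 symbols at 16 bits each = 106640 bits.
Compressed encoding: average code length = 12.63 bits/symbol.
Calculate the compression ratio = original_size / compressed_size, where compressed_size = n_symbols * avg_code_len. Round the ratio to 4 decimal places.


original_size = n_symbols * orig_bits = 6665 * 16 = 106640 bits
compressed_size = n_symbols * avg_code_len = 6665 * 12.63 = 84178.95 bits
ratio = original_size / compressed_size = 106640 / 84178.95 = 1.2668

Compression ratio = 1.2668


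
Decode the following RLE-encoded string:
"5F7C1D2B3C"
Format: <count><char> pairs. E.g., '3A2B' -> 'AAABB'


Expanding each <count><char> pair:
  5F -> 'FFFFF'
  7C -> 'CCCCCCC'
  1D -> 'D'
  2B -> 'BB'
  3C -> 'CCC'

Decoded = FFFFFCCCCCCCDBBCCC


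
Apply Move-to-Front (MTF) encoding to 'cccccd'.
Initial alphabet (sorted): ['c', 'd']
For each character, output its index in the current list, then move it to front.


MTF encoding:
'c': index 0 in ['c', 'd'] -> ['c', 'd']
'c': index 0 in ['c', 'd'] -> ['c', 'd']
'c': index 0 in ['c', 'd'] -> ['c', 'd']
'c': index 0 in ['c', 'd'] -> ['c', 'd']
'c': index 0 in ['c', 'd'] -> ['c', 'd']
'd': index 1 in ['c', 'd'] -> ['d', 'c']


Output: [0, 0, 0, 0, 0, 1]


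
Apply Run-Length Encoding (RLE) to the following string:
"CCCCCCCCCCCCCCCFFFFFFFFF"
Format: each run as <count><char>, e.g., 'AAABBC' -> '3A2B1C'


Scanning runs left to right:
  i=0: run of 'C' x 15 -> '15C'
  i=15: run of 'F' x 9 -> '9F'

RLE = 15C9F


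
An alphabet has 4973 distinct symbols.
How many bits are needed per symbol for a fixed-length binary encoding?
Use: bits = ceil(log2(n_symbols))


log2(4973) = 12.2799
Bracket: 2^12 = 4096 < 4973 <= 2^13 = 8192
So ceil(log2(4973)) = 13

bits = ceil(log2(4973)) = ceil(12.2799) = 13 bits


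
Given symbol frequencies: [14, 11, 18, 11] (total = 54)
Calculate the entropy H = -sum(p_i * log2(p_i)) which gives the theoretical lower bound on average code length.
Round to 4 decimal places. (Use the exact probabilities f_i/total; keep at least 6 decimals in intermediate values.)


Per-symbol terms -p_i * log2(p_i) with p_i = f_i/54:
  p = 14/54 = 0.259259: log2(p) = -1.947533, -p*log2(p) = 0.504916
  p = 11/54 = 0.203704: log2(p) = -2.295456, -p*log2(p) = 0.467593
  p = 18/54 = 0.333333: log2(p) = -1.584963, -p*log2(p) = 0.528321
  p = 11/54 = 0.203704: log2(p) = -2.295456, -p*log2(p) = 0.467593
H = 0.504916 + 0.467593 + 0.528321 + 0.467593 = 1.968423

H = 1.9684 bits/symbol


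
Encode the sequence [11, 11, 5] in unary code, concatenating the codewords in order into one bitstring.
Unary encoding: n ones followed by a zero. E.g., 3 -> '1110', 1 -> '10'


Encode each number as n ones followed by a terminating 0:
  11 -> 111111111110 (12 bits)
  11 -> 111111111110 (12 bits)
  5 -> 111110 (6 bits)
Total length = 12 + 12 + 6 = 30 bits.

Unary([11, 11, 5]) = 111111111110111111111110111110 (30 bits)


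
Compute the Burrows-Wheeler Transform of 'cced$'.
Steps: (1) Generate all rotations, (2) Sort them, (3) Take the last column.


Rotations (sorted):
  0: $cced -> last char: d
  1: cced$ -> last char: $
  2: ced$c -> last char: c
  3: d$cce -> last char: e
  4: ed$cc -> last char: c


BWT = d$cec


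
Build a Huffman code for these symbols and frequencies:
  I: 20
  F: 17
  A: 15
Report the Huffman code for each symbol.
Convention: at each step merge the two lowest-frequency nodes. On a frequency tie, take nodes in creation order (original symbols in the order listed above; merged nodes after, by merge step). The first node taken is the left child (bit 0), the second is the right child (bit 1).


Huffman tree construction:
Step 1: Merge A(15) + F(17) = 32
Step 2: Merge I(20) + (A+F)(32) = 52
Read each symbol's code off the tree from the root (left child = 0, right child = 1).

Codes:
  I: 0 (length 1)
  F: 11 (length 2)
  A: 10 (length 2)
Average code length: 84/52 = 1.6154 bits/symbol


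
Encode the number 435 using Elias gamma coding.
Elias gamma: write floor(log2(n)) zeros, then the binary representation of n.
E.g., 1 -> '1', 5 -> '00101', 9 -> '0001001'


num_bits = floor(log2(435)) + 1 = 9
leading_zeros = num_bits - 1 = 8
binary(435) = 110110011

Elias gamma(435) = '00000000' + '110110011' = 00000000110110011 (17 bits)


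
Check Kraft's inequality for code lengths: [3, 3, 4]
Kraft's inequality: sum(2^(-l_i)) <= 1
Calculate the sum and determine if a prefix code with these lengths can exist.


Sum = 2^(-3) + 2^(-3) + 2^(-4)
    = 0.125 + 0.125 + 0.0625
    = 5/16 = 0.3125
Since 0.3125 <= 1, Kraft's inequality IS satisfied.
A prefix code with these lengths CAN exist.

Kraft sum = 0.3125. Satisfied.


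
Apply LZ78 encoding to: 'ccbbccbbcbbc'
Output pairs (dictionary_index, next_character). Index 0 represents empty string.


LZ78 encoding steps:
Dictionary: {0: ''}
Step 1: w='' (idx 0), next='c' -> output (0, 'c'), add 'c' as idx 1
Step 2: w='c' (idx 1), next='b' -> output (1, 'b'), add 'cb' as idx 2
Step 3: w='' (idx 0), next='b' -> output (0, 'b'), add 'b' as idx 3
Step 4: w='c' (idx 1), next='c' -> output (1, 'c'), add 'cc' as idx 4
Step 5: w='b' (idx 3), next='b' -> output (3, 'b'), add 'bb' as idx 5
Step 6: w='cb' (idx 2), next='b' -> output (2, 'b'), add 'cbb' as idx 6
Step 7: w='c' (idx 1), end of input -> output (1, '')


Encoded: [(0, 'c'), (1, 'b'), (0, 'b'), (1, 'c'), (3, 'b'), (2, 'b'), (1, '')]


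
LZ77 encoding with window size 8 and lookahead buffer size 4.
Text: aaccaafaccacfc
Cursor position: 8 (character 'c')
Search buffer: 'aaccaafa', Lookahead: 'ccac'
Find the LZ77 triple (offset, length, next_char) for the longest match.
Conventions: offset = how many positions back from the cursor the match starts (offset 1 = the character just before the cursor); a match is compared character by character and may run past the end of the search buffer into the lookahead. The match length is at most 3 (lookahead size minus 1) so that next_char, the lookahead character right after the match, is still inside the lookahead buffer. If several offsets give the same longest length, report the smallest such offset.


Try each offset into the search buffer:
  offset=1 (pos 7, char 'a'): match length 0
  offset=2 (pos 6, char 'f'): match length 0
  offset=3 (pos 5, char 'a'): match length 0
  offset=4 (pos 4, char 'a'): match length 0
  offset=5 (pos 3, char 'c'): match length 1
  offset=6 (pos 2, char 'c'): match length 3
  offset=7 (pos 1, char 'a'): match length 0
  offset=8 (pos 0, char 'a'): match length 0
Longest match has length 3 at offset 6.
next_char = character at position 8 + 3 = 11 -> 'c'

Best match: offset=6, length=3 (matching 'cca' starting at position 2)
LZ77 triple: (6, 3, 'c')


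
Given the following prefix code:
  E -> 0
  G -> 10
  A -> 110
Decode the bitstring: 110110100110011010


Decoding step by step:
Bits 110 -> A
Bits 110 -> A
Bits 10 -> G
Bits 0 -> E
Bits 110 -> A
Bits 0 -> E
Bits 110 -> A
Bits 10 -> G


Decoded message: AAGEAEAG


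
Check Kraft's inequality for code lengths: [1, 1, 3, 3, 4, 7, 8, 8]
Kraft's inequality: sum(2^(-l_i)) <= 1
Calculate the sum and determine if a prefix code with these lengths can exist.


Sum = 2^(-1) + 2^(-1) + 2^(-3) + 2^(-3) + 2^(-4) + 2^(-7) + 2^(-8) + 2^(-8)
    = 0.5 + 0.5 + 0.125 + 0.125 + 0.0625 + 0.0078125 + 0.00390625 + 0.00390625
    = 340/256 = 1.328125
Since 1.328125 > 1, Kraft's inequality is NOT satisfied.
A prefix code with these lengths CANNOT exist.

Kraft sum = 1.328125. Not satisfied.


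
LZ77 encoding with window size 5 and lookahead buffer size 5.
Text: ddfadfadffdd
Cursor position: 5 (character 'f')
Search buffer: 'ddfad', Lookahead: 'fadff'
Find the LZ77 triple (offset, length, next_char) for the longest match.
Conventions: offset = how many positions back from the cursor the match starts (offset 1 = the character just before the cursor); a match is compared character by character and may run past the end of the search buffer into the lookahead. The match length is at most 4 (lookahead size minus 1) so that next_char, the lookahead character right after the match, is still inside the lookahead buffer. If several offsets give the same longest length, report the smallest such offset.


Try each offset into the search buffer:
  offset=1 (pos 4, char 'd'): match length 0
  offset=2 (pos 3, char 'a'): match length 0
  offset=3 (pos 2, char 'f'): match length 4
  offset=4 (pos 1, char 'd'): match length 0
  offset=5 (pos 0, char 'd'): match length 0
Longest match has length 4 at offset 3.
next_char = character at position 5 + 4 = 9 -> 'f'

Best match: offset=3, length=4 (matching 'fadf' starting at position 2)
LZ77 triple: (3, 4, 'f')
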